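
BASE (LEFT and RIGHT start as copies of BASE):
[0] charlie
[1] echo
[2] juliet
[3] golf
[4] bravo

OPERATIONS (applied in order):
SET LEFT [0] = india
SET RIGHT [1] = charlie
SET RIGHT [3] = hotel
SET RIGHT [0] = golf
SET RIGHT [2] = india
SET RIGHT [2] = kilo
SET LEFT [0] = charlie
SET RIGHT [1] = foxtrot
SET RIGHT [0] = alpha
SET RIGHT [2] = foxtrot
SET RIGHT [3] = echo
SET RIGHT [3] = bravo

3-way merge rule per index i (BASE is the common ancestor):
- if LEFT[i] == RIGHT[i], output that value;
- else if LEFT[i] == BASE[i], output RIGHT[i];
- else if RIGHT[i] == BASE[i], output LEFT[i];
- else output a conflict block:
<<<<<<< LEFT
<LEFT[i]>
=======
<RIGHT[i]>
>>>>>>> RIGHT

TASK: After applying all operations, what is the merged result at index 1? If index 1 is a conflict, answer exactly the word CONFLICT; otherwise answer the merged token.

Final LEFT:  [charlie, echo, juliet, golf, bravo]
Final RIGHT: [alpha, foxtrot, foxtrot, bravo, bravo]
i=0: L=charlie=BASE, R=alpha -> take RIGHT -> alpha
i=1: L=echo=BASE, R=foxtrot -> take RIGHT -> foxtrot
i=2: L=juliet=BASE, R=foxtrot -> take RIGHT -> foxtrot
i=3: L=golf=BASE, R=bravo -> take RIGHT -> bravo
i=4: L=bravo R=bravo -> agree -> bravo
Index 1 -> foxtrot

Answer: foxtrot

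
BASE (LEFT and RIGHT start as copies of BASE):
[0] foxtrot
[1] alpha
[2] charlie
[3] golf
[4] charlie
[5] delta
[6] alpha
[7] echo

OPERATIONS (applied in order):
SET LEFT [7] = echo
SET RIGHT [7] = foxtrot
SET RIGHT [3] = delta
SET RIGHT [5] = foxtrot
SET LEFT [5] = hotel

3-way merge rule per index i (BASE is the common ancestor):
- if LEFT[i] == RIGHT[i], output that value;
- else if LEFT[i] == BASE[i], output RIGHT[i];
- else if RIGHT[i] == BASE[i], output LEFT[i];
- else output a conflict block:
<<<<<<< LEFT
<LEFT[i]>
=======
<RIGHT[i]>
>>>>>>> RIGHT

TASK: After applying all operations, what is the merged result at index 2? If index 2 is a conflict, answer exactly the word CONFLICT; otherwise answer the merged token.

Answer: charlie

Derivation:
Final LEFT:  [foxtrot, alpha, charlie, golf, charlie, hotel, alpha, echo]
Final RIGHT: [foxtrot, alpha, charlie, delta, charlie, foxtrot, alpha, foxtrot]
i=0: L=foxtrot R=foxtrot -> agree -> foxtrot
i=1: L=alpha R=alpha -> agree -> alpha
i=2: L=charlie R=charlie -> agree -> charlie
i=3: L=golf=BASE, R=delta -> take RIGHT -> delta
i=4: L=charlie R=charlie -> agree -> charlie
i=5: BASE=delta L=hotel R=foxtrot all differ -> CONFLICT
i=6: L=alpha R=alpha -> agree -> alpha
i=7: L=echo=BASE, R=foxtrot -> take RIGHT -> foxtrot
Index 2 -> charlie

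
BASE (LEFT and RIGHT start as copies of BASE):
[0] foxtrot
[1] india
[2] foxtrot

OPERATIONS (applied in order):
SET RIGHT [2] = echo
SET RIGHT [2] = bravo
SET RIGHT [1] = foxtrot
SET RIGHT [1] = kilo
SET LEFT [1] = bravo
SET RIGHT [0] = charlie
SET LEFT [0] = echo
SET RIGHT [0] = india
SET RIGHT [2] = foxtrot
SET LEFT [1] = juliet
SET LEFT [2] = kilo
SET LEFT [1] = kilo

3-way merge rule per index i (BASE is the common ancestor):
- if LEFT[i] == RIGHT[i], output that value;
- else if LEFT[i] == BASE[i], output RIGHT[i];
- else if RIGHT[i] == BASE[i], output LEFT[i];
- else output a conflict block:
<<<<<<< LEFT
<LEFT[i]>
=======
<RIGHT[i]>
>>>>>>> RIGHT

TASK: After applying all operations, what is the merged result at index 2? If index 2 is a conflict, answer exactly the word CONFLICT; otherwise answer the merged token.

Final LEFT:  [echo, kilo, kilo]
Final RIGHT: [india, kilo, foxtrot]
i=0: BASE=foxtrot L=echo R=india all differ -> CONFLICT
i=1: L=kilo R=kilo -> agree -> kilo
i=2: L=kilo, R=foxtrot=BASE -> take LEFT -> kilo
Index 2 -> kilo

Answer: kilo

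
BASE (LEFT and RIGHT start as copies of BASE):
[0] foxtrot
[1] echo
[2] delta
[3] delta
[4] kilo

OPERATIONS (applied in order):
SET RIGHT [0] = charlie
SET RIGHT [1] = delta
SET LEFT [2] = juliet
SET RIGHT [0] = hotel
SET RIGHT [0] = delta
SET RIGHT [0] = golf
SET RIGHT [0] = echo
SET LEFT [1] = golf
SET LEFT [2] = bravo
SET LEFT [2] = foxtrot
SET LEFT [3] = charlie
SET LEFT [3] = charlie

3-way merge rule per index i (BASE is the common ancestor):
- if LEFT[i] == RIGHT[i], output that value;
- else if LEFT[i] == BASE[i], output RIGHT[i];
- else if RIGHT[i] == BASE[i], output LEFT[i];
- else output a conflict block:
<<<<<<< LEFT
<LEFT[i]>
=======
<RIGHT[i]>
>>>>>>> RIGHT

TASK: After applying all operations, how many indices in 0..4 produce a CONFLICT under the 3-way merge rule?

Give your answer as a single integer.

Final LEFT:  [foxtrot, golf, foxtrot, charlie, kilo]
Final RIGHT: [echo, delta, delta, delta, kilo]
i=0: L=foxtrot=BASE, R=echo -> take RIGHT -> echo
i=1: BASE=echo L=golf R=delta all differ -> CONFLICT
i=2: L=foxtrot, R=delta=BASE -> take LEFT -> foxtrot
i=3: L=charlie, R=delta=BASE -> take LEFT -> charlie
i=4: L=kilo R=kilo -> agree -> kilo
Conflict count: 1

Answer: 1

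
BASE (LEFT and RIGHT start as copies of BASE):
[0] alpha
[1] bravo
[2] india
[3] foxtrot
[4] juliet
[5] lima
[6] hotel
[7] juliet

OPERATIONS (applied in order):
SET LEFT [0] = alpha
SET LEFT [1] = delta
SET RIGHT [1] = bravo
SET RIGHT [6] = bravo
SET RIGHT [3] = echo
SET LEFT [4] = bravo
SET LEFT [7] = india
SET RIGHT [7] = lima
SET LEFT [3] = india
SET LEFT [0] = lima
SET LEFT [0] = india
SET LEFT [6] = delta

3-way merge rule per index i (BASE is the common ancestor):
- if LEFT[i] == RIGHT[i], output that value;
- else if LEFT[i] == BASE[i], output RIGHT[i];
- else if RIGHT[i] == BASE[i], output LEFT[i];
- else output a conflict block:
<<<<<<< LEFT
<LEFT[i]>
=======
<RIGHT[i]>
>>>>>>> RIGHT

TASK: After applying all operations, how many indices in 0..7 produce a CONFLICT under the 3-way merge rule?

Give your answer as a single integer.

Final LEFT:  [india, delta, india, india, bravo, lima, delta, india]
Final RIGHT: [alpha, bravo, india, echo, juliet, lima, bravo, lima]
i=0: L=india, R=alpha=BASE -> take LEFT -> india
i=1: L=delta, R=bravo=BASE -> take LEFT -> delta
i=2: L=india R=india -> agree -> india
i=3: BASE=foxtrot L=india R=echo all differ -> CONFLICT
i=4: L=bravo, R=juliet=BASE -> take LEFT -> bravo
i=5: L=lima R=lima -> agree -> lima
i=6: BASE=hotel L=delta R=bravo all differ -> CONFLICT
i=7: BASE=juliet L=india R=lima all differ -> CONFLICT
Conflict count: 3

Answer: 3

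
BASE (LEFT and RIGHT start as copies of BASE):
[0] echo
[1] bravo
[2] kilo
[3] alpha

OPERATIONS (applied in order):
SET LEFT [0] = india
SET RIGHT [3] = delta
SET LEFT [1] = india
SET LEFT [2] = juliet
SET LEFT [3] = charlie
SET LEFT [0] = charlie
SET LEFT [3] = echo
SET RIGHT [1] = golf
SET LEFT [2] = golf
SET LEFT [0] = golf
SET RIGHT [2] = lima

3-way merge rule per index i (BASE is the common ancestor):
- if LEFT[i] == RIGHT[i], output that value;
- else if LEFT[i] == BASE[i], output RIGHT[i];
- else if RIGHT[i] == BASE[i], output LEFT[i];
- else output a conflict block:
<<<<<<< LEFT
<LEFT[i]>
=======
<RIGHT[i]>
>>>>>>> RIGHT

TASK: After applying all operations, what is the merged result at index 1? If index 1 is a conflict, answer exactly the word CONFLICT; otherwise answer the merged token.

Final LEFT:  [golf, india, golf, echo]
Final RIGHT: [echo, golf, lima, delta]
i=0: L=golf, R=echo=BASE -> take LEFT -> golf
i=1: BASE=bravo L=india R=golf all differ -> CONFLICT
i=2: BASE=kilo L=golf R=lima all differ -> CONFLICT
i=3: BASE=alpha L=echo R=delta all differ -> CONFLICT
Index 1 -> CONFLICT

Answer: CONFLICT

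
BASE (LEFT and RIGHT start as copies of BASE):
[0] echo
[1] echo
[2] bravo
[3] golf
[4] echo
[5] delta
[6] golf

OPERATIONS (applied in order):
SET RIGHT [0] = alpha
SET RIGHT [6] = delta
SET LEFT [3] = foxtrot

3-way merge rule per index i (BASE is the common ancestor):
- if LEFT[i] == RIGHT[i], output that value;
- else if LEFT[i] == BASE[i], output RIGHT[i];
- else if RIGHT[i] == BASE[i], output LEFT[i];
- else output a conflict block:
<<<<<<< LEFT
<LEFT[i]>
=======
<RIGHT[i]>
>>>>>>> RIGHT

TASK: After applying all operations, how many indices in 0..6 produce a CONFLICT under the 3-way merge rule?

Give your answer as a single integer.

Answer: 0

Derivation:
Final LEFT:  [echo, echo, bravo, foxtrot, echo, delta, golf]
Final RIGHT: [alpha, echo, bravo, golf, echo, delta, delta]
i=0: L=echo=BASE, R=alpha -> take RIGHT -> alpha
i=1: L=echo R=echo -> agree -> echo
i=2: L=bravo R=bravo -> agree -> bravo
i=3: L=foxtrot, R=golf=BASE -> take LEFT -> foxtrot
i=4: L=echo R=echo -> agree -> echo
i=5: L=delta R=delta -> agree -> delta
i=6: L=golf=BASE, R=delta -> take RIGHT -> delta
Conflict count: 0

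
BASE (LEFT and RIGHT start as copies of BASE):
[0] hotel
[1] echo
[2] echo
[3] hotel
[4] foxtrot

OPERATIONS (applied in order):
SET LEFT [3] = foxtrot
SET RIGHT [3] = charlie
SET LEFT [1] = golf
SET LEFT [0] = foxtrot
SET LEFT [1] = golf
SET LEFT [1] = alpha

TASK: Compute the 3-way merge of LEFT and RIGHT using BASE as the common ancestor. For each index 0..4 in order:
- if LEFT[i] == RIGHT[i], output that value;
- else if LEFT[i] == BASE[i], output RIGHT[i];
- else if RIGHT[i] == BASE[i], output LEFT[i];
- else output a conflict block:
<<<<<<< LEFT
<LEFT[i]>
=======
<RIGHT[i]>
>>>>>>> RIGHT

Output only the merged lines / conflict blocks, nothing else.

Final LEFT:  [foxtrot, alpha, echo, foxtrot, foxtrot]
Final RIGHT: [hotel, echo, echo, charlie, foxtrot]
i=0: L=foxtrot, R=hotel=BASE -> take LEFT -> foxtrot
i=1: L=alpha, R=echo=BASE -> take LEFT -> alpha
i=2: L=echo R=echo -> agree -> echo
i=3: BASE=hotel L=foxtrot R=charlie all differ -> CONFLICT
i=4: L=foxtrot R=foxtrot -> agree -> foxtrot

Answer: foxtrot
alpha
echo
<<<<<<< LEFT
foxtrot
=======
charlie
>>>>>>> RIGHT
foxtrot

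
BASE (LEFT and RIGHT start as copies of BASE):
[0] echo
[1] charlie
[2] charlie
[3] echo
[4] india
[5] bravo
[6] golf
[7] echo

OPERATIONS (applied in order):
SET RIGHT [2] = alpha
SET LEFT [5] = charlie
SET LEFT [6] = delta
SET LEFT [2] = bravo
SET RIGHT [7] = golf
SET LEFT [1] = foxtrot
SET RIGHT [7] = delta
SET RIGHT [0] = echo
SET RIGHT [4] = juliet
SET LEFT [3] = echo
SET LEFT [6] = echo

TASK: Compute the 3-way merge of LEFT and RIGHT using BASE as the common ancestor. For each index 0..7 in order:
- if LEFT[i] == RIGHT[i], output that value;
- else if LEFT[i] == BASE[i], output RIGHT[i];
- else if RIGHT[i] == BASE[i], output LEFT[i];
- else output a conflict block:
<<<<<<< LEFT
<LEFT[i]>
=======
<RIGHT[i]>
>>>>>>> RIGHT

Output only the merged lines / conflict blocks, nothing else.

Answer: echo
foxtrot
<<<<<<< LEFT
bravo
=======
alpha
>>>>>>> RIGHT
echo
juliet
charlie
echo
delta

Derivation:
Final LEFT:  [echo, foxtrot, bravo, echo, india, charlie, echo, echo]
Final RIGHT: [echo, charlie, alpha, echo, juliet, bravo, golf, delta]
i=0: L=echo R=echo -> agree -> echo
i=1: L=foxtrot, R=charlie=BASE -> take LEFT -> foxtrot
i=2: BASE=charlie L=bravo R=alpha all differ -> CONFLICT
i=3: L=echo R=echo -> agree -> echo
i=4: L=india=BASE, R=juliet -> take RIGHT -> juliet
i=5: L=charlie, R=bravo=BASE -> take LEFT -> charlie
i=6: L=echo, R=golf=BASE -> take LEFT -> echo
i=7: L=echo=BASE, R=delta -> take RIGHT -> delta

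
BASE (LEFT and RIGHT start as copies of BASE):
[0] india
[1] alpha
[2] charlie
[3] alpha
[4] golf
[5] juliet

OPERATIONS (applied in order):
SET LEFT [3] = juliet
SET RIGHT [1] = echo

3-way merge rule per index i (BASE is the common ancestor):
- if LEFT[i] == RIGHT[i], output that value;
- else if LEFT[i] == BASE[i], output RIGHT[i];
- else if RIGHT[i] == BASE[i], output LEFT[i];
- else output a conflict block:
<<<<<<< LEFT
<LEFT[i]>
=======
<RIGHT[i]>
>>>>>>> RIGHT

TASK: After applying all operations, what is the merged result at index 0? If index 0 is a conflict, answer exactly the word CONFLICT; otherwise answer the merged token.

Final LEFT:  [india, alpha, charlie, juliet, golf, juliet]
Final RIGHT: [india, echo, charlie, alpha, golf, juliet]
i=0: L=india R=india -> agree -> india
i=1: L=alpha=BASE, R=echo -> take RIGHT -> echo
i=2: L=charlie R=charlie -> agree -> charlie
i=3: L=juliet, R=alpha=BASE -> take LEFT -> juliet
i=4: L=golf R=golf -> agree -> golf
i=5: L=juliet R=juliet -> agree -> juliet
Index 0 -> india

Answer: india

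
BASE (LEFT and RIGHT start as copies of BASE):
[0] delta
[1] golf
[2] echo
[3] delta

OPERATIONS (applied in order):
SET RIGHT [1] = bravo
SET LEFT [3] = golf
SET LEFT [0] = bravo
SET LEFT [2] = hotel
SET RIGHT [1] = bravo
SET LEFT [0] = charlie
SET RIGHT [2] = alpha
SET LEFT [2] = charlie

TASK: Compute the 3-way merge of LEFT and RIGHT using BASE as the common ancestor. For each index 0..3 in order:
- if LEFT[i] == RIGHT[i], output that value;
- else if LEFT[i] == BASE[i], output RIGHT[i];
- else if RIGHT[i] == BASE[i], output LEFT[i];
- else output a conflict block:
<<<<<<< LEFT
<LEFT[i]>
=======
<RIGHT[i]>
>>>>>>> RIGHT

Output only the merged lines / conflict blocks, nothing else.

Answer: charlie
bravo
<<<<<<< LEFT
charlie
=======
alpha
>>>>>>> RIGHT
golf

Derivation:
Final LEFT:  [charlie, golf, charlie, golf]
Final RIGHT: [delta, bravo, alpha, delta]
i=0: L=charlie, R=delta=BASE -> take LEFT -> charlie
i=1: L=golf=BASE, R=bravo -> take RIGHT -> bravo
i=2: BASE=echo L=charlie R=alpha all differ -> CONFLICT
i=3: L=golf, R=delta=BASE -> take LEFT -> golf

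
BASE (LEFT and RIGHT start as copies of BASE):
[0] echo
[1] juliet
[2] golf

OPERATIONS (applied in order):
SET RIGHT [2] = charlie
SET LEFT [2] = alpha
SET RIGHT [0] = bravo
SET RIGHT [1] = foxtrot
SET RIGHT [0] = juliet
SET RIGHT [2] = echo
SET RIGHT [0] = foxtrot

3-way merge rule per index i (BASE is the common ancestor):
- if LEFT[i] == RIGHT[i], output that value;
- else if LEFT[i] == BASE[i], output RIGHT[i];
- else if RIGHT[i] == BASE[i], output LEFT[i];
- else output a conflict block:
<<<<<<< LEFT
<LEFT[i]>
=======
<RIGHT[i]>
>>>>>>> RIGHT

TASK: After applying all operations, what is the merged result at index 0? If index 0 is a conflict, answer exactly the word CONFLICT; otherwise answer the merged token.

Answer: foxtrot

Derivation:
Final LEFT:  [echo, juliet, alpha]
Final RIGHT: [foxtrot, foxtrot, echo]
i=0: L=echo=BASE, R=foxtrot -> take RIGHT -> foxtrot
i=1: L=juliet=BASE, R=foxtrot -> take RIGHT -> foxtrot
i=2: BASE=golf L=alpha R=echo all differ -> CONFLICT
Index 0 -> foxtrot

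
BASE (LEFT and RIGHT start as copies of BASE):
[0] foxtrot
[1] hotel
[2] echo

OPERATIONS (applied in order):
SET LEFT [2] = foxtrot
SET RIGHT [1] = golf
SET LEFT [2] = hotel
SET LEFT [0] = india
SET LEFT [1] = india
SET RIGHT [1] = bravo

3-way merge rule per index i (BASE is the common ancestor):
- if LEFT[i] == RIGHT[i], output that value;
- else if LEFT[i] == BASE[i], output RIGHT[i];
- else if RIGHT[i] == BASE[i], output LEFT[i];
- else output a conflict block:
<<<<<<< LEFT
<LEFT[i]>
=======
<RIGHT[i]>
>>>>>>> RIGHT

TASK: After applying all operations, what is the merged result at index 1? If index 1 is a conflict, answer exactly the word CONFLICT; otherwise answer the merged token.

Final LEFT:  [india, india, hotel]
Final RIGHT: [foxtrot, bravo, echo]
i=0: L=india, R=foxtrot=BASE -> take LEFT -> india
i=1: BASE=hotel L=india R=bravo all differ -> CONFLICT
i=2: L=hotel, R=echo=BASE -> take LEFT -> hotel
Index 1 -> CONFLICT

Answer: CONFLICT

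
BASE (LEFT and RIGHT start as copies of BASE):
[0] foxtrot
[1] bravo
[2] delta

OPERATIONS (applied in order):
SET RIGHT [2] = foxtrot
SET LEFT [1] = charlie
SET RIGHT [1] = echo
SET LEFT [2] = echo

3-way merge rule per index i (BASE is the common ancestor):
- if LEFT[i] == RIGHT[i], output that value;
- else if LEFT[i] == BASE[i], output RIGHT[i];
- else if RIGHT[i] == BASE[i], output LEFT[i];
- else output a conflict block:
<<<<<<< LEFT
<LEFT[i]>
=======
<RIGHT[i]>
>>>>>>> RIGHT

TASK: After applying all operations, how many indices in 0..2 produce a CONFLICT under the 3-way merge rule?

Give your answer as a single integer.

Final LEFT:  [foxtrot, charlie, echo]
Final RIGHT: [foxtrot, echo, foxtrot]
i=0: L=foxtrot R=foxtrot -> agree -> foxtrot
i=1: BASE=bravo L=charlie R=echo all differ -> CONFLICT
i=2: BASE=delta L=echo R=foxtrot all differ -> CONFLICT
Conflict count: 2

Answer: 2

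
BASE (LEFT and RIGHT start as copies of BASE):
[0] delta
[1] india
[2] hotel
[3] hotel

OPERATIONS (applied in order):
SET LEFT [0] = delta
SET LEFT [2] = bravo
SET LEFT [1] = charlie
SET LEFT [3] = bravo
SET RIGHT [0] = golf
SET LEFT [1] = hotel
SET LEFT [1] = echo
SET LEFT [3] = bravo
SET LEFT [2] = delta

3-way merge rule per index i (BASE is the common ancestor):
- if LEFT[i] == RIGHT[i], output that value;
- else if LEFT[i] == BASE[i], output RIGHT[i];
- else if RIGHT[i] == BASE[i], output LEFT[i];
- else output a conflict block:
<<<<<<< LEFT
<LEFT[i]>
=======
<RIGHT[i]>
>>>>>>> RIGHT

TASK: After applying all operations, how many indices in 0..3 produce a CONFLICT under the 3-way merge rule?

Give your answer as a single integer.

Final LEFT:  [delta, echo, delta, bravo]
Final RIGHT: [golf, india, hotel, hotel]
i=0: L=delta=BASE, R=golf -> take RIGHT -> golf
i=1: L=echo, R=india=BASE -> take LEFT -> echo
i=2: L=delta, R=hotel=BASE -> take LEFT -> delta
i=3: L=bravo, R=hotel=BASE -> take LEFT -> bravo
Conflict count: 0

Answer: 0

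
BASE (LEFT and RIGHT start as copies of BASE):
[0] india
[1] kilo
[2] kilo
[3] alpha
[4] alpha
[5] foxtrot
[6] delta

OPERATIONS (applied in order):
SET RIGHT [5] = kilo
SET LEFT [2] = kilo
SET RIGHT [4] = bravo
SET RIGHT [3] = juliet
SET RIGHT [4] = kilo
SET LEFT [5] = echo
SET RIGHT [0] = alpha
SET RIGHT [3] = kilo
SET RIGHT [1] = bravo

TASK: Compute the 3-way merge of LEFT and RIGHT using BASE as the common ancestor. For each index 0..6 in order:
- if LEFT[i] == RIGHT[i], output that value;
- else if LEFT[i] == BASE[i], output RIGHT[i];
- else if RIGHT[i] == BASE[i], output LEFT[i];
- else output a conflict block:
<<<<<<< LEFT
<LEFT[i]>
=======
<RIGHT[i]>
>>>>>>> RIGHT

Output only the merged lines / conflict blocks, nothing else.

Final LEFT:  [india, kilo, kilo, alpha, alpha, echo, delta]
Final RIGHT: [alpha, bravo, kilo, kilo, kilo, kilo, delta]
i=0: L=india=BASE, R=alpha -> take RIGHT -> alpha
i=1: L=kilo=BASE, R=bravo -> take RIGHT -> bravo
i=2: L=kilo R=kilo -> agree -> kilo
i=3: L=alpha=BASE, R=kilo -> take RIGHT -> kilo
i=4: L=alpha=BASE, R=kilo -> take RIGHT -> kilo
i=5: BASE=foxtrot L=echo R=kilo all differ -> CONFLICT
i=6: L=delta R=delta -> agree -> delta

Answer: alpha
bravo
kilo
kilo
kilo
<<<<<<< LEFT
echo
=======
kilo
>>>>>>> RIGHT
delta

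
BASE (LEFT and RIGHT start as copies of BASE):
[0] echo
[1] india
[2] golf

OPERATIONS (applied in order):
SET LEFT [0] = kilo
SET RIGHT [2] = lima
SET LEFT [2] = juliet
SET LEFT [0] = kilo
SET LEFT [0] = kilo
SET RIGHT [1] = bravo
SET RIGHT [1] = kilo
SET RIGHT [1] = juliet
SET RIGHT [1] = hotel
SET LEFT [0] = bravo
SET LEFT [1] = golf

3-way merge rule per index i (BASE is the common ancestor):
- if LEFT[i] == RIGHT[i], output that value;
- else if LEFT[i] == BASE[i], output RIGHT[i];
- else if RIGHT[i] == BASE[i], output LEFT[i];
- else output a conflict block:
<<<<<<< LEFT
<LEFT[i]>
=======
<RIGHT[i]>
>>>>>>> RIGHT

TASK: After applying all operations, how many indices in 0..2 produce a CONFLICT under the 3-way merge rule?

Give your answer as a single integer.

Final LEFT:  [bravo, golf, juliet]
Final RIGHT: [echo, hotel, lima]
i=0: L=bravo, R=echo=BASE -> take LEFT -> bravo
i=1: BASE=india L=golf R=hotel all differ -> CONFLICT
i=2: BASE=golf L=juliet R=lima all differ -> CONFLICT
Conflict count: 2

Answer: 2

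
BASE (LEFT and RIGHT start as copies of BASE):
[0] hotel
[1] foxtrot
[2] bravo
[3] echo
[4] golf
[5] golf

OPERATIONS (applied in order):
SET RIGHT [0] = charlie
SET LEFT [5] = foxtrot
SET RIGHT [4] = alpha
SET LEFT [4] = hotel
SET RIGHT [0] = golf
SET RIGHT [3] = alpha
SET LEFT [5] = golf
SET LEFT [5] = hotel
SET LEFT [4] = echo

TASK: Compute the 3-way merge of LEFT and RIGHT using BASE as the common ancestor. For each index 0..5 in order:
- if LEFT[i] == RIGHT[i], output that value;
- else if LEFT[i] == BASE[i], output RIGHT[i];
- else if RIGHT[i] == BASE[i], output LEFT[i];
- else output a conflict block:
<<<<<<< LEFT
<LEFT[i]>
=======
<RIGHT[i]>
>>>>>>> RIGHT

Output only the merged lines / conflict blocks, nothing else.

Final LEFT:  [hotel, foxtrot, bravo, echo, echo, hotel]
Final RIGHT: [golf, foxtrot, bravo, alpha, alpha, golf]
i=0: L=hotel=BASE, R=golf -> take RIGHT -> golf
i=1: L=foxtrot R=foxtrot -> agree -> foxtrot
i=2: L=bravo R=bravo -> agree -> bravo
i=3: L=echo=BASE, R=alpha -> take RIGHT -> alpha
i=4: BASE=golf L=echo R=alpha all differ -> CONFLICT
i=5: L=hotel, R=golf=BASE -> take LEFT -> hotel

Answer: golf
foxtrot
bravo
alpha
<<<<<<< LEFT
echo
=======
alpha
>>>>>>> RIGHT
hotel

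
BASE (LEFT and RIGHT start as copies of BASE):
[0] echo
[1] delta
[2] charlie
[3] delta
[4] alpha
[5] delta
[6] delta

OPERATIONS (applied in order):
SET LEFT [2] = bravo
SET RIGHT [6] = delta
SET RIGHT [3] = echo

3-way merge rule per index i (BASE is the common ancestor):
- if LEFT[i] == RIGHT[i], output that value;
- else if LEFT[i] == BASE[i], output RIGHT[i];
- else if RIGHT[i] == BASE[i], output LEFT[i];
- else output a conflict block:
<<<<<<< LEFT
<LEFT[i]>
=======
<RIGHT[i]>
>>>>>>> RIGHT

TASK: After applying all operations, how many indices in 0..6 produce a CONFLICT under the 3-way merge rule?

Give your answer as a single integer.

Final LEFT:  [echo, delta, bravo, delta, alpha, delta, delta]
Final RIGHT: [echo, delta, charlie, echo, alpha, delta, delta]
i=0: L=echo R=echo -> agree -> echo
i=1: L=delta R=delta -> agree -> delta
i=2: L=bravo, R=charlie=BASE -> take LEFT -> bravo
i=3: L=delta=BASE, R=echo -> take RIGHT -> echo
i=4: L=alpha R=alpha -> agree -> alpha
i=5: L=delta R=delta -> agree -> delta
i=6: L=delta R=delta -> agree -> delta
Conflict count: 0

Answer: 0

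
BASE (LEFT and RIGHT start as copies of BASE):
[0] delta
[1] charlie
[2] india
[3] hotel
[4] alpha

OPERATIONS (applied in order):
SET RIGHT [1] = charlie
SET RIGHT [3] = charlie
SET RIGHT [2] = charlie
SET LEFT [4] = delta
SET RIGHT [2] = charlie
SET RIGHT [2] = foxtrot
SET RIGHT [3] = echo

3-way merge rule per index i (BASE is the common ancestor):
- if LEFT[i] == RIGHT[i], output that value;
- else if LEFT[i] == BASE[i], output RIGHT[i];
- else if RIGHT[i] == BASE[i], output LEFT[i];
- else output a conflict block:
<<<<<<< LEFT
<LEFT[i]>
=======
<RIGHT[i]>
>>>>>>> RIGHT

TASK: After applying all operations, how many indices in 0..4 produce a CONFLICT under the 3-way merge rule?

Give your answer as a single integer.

Final LEFT:  [delta, charlie, india, hotel, delta]
Final RIGHT: [delta, charlie, foxtrot, echo, alpha]
i=0: L=delta R=delta -> agree -> delta
i=1: L=charlie R=charlie -> agree -> charlie
i=2: L=india=BASE, R=foxtrot -> take RIGHT -> foxtrot
i=3: L=hotel=BASE, R=echo -> take RIGHT -> echo
i=4: L=delta, R=alpha=BASE -> take LEFT -> delta
Conflict count: 0

Answer: 0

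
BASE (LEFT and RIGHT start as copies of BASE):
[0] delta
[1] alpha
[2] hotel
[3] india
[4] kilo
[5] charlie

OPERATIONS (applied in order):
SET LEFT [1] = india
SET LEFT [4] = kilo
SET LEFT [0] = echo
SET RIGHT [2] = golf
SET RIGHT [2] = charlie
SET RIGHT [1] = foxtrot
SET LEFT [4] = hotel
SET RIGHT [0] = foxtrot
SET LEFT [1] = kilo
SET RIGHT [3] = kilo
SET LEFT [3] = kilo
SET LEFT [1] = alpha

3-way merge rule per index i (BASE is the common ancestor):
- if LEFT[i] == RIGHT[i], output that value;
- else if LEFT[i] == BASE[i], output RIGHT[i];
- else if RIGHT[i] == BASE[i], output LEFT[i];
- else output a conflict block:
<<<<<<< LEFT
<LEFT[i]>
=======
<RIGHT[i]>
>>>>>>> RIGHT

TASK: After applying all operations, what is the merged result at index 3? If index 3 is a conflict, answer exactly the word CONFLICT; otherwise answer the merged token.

Answer: kilo

Derivation:
Final LEFT:  [echo, alpha, hotel, kilo, hotel, charlie]
Final RIGHT: [foxtrot, foxtrot, charlie, kilo, kilo, charlie]
i=0: BASE=delta L=echo R=foxtrot all differ -> CONFLICT
i=1: L=alpha=BASE, R=foxtrot -> take RIGHT -> foxtrot
i=2: L=hotel=BASE, R=charlie -> take RIGHT -> charlie
i=3: L=kilo R=kilo -> agree -> kilo
i=4: L=hotel, R=kilo=BASE -> take LEFT -> hotel
i=5: L=charlie R=charlie -> agree -> charlie
Index 3 -> kilo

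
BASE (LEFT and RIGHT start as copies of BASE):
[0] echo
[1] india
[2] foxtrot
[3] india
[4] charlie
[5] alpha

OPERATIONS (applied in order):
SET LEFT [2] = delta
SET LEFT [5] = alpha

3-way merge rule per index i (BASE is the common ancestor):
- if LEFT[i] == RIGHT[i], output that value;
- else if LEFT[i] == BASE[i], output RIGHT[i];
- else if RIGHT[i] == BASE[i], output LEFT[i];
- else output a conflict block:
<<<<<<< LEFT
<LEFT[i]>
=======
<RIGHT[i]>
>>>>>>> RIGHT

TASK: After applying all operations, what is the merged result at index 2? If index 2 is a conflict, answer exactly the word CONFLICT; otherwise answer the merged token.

Final LEFT:  [echo, india, delta, india, charlie, alpha]
Final RIGHT: [echo, india, foxtrot, india, charlie, alpha]
i=0: L=echo R=echo -> agree -> echo
i=1: L=india R=india -> agree -> india
i=2: L=delta, R=foxtrot=BASE -> take LEFT -> delta
i=3: L=india R=india -> agree -> india
i=4: L=charlie R=charlie -> agree -> charlie
i=5: L=alpha R=alpha -> agree -> alpha
Index 2 -> delta

Answer: delta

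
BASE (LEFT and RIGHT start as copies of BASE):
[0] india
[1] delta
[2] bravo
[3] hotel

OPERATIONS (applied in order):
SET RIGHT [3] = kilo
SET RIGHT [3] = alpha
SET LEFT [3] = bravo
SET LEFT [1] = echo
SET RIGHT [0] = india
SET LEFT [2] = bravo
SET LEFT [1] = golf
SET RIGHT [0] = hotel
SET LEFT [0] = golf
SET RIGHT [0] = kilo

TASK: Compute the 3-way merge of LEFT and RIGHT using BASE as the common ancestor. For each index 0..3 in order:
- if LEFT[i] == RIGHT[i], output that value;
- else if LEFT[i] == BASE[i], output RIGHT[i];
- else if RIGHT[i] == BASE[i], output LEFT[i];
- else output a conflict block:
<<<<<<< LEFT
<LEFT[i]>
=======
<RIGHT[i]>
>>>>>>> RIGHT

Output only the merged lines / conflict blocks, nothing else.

Final LEFT:  [golf, golf, bravo, bravo]
Final RIGHT: [kilo, delta, bravo, alpha]
i=0: BASE=india L=golf R=kilo all differ -> CONFLICT
i=1: L=golf, R=delta=BASE -> take LEFT -> golf
i=2: L=bravo R=bravo -> agree -> bravo
i=3: BASE=hotel L=bravo R=alpha all differ -> CONFLICT

Answer: <<<<<<< LEFT
golf
=======
kilo
>>>>>>> RIGHT
golf
bravo
<<<<<<< LEFT
bravo
=======
alpha
>>>>>>> RIGHT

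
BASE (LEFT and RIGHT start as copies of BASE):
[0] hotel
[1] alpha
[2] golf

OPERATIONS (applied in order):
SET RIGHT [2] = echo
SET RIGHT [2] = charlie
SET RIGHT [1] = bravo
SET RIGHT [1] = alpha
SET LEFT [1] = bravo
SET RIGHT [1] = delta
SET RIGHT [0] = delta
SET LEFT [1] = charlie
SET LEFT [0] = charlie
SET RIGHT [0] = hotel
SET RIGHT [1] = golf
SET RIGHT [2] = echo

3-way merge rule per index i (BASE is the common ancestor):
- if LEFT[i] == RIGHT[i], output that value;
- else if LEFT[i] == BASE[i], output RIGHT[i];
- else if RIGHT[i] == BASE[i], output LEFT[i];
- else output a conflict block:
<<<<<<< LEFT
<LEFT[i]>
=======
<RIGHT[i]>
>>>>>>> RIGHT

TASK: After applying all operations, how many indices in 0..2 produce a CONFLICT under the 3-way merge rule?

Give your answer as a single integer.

Answer: 1

Derivation:
Final LEFT:  [charlie, charlie, golf]
Final RIGHT: [hotel, golf, echo]
i=0: L=charlie, R=hotel=BASE -> take LEFT -> charlie
i=1: BASE=alpha L=charlie R=golf all differ -> CONFLICT
i=2: L=golf=BASE, R=echo -> take RIGHT -> echo
Conflict count: 1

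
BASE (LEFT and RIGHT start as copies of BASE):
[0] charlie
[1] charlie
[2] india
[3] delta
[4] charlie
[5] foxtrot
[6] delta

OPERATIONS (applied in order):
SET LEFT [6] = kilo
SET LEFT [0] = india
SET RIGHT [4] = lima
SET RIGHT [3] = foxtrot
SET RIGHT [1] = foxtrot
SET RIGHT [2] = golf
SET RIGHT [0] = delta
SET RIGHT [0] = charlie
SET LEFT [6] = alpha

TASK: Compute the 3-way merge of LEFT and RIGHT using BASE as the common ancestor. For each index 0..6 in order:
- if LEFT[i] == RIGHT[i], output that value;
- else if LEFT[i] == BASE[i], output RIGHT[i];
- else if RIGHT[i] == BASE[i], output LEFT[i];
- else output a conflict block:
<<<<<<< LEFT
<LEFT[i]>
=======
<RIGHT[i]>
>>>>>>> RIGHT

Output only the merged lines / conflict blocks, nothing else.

Final LEFT:  [india, charlie, india, delta, charlie, foxtrot, alpha]
Final RIGHT: [charlie, foxtrot, golf, foxtrot, lima, foxtrot, delta]
i=0: L=india, R=charlie=BASE -> take LEFT -> india
i=1: L=charlie=BASE, R=foxtrot -> take RIGHT -> foxtrot
i=2: L=india=BASE, R=golf -> take RIGHT -> golf
i=3: L=delta=BASE, R=foxtrot -> take RIGHT -> foxtrot
i=4: L=charlie=BASE, R=lima -> take RIGHT -> lima
i=5: L=foxtrot R=foxtrot -> agree -> foxtrot
i=6: L=alpha, R=delta=BASE -> take LEFT -> alpha

Answer: india
foxtrot
golf
foxtrot
lima
foxtrot
alpha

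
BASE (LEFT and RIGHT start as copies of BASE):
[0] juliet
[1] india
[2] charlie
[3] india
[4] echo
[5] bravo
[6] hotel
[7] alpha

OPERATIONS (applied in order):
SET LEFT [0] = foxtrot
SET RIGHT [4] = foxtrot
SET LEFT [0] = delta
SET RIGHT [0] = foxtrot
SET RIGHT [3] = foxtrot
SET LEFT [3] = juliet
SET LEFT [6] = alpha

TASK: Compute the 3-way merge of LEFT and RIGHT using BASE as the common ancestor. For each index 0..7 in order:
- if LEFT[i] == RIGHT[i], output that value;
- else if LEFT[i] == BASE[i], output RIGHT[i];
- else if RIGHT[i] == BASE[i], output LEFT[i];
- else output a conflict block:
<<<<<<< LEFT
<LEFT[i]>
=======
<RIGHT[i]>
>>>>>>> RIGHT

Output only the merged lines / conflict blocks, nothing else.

Final LEFT:  [delta, india, charlie, juliet, echo, bravo, alpha, alpha]
Final RIGHT: [foxtrot, india, charlie, foxtrot, foxtrot, bravo, hotel, alpha]
i=0: BASE=juliet L=delta R=foxtrot all differ -> CONFLICT
i=1: L=india R=india -> agree -> india
i=2: L=charlie R=charlie -> agree -> charlie
i=3: BASE=india L=juliet R=foxtrot all differ -> CONFLICT
i=4: L=echo=BASE, R=foxtrot -> take RIGHT -> foxtrot
i=5: L=bravo R=bravo -> agree -> bravo
i=6: L=alpha, R=hotel=BASE -> take LEFT -> alpha
i=7: L=alpha R=alpha -> agree -> alpha

Answer: <<<<<<< LEFT
delta
=======
foxtrot
>>>>>>> RIGHT
india
charlie
<<<<<<< LEFT
juliet
=======
foxtrot
>>>>>>> RIGHT
foxtrot
bravo
alpha
alpha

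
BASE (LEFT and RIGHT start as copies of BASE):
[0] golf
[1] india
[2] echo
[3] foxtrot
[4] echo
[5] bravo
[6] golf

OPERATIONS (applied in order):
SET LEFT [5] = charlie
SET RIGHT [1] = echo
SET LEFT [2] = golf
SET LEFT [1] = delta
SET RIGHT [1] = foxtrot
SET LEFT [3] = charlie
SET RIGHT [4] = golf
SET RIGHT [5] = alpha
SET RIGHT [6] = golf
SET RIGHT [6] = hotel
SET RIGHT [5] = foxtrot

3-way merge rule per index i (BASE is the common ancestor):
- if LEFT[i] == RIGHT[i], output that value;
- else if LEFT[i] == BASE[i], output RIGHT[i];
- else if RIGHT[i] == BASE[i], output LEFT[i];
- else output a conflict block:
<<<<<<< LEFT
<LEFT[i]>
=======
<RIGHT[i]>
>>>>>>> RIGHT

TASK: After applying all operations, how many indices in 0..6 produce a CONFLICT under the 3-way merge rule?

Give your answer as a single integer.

Final LEFT:  [golf, delta, golf, charlie, echo, charlie, golf]
Final RIGHT: [golf, foxtrot, echo, foxtrot, golf, foxtrot, hotel]
i=0: L=golf R=golf -> agree -> golf
i=1: BASE=india L=delta R=foxtrot all differ -> CONFLICT
i=2: L=golf, R=echo=BASE -> take LEFT -> golf
i=3: L=charlie, R=foxtrot=BASE -> take LEFT -> charlie
i=4: L=echo=BASE, R=golf -> take RIGHT -> golf
i=5: BASE=bravo L=charlie R=foxtrot all differ -> CONFLICT
i=6: L=golf=BASE, R=hotel -> take RIGHT -> hotel
Conflict count: 2

Answer: 2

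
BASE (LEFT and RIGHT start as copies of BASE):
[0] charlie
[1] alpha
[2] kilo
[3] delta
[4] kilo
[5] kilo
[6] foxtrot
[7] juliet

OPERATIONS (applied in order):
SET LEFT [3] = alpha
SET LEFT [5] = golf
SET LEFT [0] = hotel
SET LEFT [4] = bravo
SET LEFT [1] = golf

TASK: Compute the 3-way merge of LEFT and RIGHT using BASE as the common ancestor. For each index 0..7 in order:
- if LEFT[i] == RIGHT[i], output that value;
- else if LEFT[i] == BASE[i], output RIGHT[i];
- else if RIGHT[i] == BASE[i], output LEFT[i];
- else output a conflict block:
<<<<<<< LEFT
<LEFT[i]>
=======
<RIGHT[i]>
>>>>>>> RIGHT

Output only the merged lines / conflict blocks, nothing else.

Final LEFT:  [hotel, golf, kilo, alpha, bravo, golf, foxtrot, juliet]
Final RIGHT: [charlie, alpha, kilo, delta, kilo, kilo, foxtrot, juliet]
i=0: L=hotel, R=charlie=BASE -> take LEFT -> hotel
i=1: L=golf, R=alpha=BASE -> take LEFT -> golf
i=2: L=kilo R=kilo -> agree -> kilo
i=3: L=alpha, R=delta=BASE -> take LEFT -> alpha
i=4: L=bravo, R=kilo=BASE -> take LEFT -> bravo
i=5: L=golf, R=kilo=BASE -> take LEFT -> golf
i=6: L=foxtrot R=foxtrot -> agree -> foxtrot
i=7: L=juliet R=juliet -> agree -> juliet

Answer: hotel
golf
kilo
alpha
bravo
golf
foxtrot
juliet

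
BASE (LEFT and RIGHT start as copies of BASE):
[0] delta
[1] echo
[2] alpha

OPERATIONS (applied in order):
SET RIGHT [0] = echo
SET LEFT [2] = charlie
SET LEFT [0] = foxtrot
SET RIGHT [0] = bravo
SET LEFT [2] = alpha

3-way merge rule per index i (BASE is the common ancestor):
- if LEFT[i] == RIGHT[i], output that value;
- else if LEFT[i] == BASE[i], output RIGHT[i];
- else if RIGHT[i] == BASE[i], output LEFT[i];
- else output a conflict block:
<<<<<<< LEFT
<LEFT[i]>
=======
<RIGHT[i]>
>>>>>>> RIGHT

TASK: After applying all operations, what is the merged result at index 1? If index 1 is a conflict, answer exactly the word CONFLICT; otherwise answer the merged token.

Answer: echo

Derivation:
Final LEFT:  [foxtrot, echo, alpha]
Final RIGHT: [bravo, echo, alpha]
i=0: BASE=delta L=foxtrot R=bravo all differ -> CONFLICT
i=1: L=echo R=echo -> agree -> echo
i=2: L=alpha R=alpha -> agree -> alpha
Index 1 -> echo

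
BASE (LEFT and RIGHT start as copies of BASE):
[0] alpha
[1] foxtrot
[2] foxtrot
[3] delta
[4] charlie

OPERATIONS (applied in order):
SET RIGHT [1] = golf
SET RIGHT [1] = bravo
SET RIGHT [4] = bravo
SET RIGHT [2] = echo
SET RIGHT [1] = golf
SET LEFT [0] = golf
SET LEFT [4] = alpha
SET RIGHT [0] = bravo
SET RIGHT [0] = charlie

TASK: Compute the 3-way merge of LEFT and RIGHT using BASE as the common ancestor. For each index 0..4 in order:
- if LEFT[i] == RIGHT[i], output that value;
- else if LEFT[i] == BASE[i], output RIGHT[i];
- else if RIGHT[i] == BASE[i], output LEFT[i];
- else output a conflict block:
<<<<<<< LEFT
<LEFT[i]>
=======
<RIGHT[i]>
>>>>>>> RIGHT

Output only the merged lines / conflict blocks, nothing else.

Final LEFT:  [golf, foxtrot, foxtrot, delta, alpha]
Final RIGHT: [charlie, golf, echo, delta, bravo]
i=0: BASE=alpha L=golf R=charlie all differ -> CONFLICT
i=1: L=foxtrot=BASE, R=golf -> take RIGHT -> golf
i=2: L=foxtrot=BASE, R=echo -> take RIGHT -> echo
i=3: L=delta R=delta -> agree -> delta
i=4: BASE=charlie L=alpha R=bravo all differ -> CONFLICT

Answer: <<<<<<< LEFT
golf
=======
charlie
>>>>>>> RIGHT
golf
echo
delta
<<<<<<< LEFT
alpha
=======
bravo
>>>>>>> RIGHT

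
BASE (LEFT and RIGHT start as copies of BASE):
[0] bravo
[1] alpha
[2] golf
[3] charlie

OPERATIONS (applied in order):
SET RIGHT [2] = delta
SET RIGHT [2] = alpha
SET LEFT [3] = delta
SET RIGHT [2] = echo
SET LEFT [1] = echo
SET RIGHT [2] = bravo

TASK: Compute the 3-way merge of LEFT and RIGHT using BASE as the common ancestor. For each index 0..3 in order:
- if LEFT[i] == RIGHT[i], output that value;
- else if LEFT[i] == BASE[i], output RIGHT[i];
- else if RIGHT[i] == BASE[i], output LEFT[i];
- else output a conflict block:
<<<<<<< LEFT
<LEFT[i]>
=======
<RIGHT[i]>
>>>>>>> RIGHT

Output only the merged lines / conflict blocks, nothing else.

Answer: bravo
echo
bravo
delta

Derivation:
Final LEFT:  [bravo, echo, golf, delta]
Final RIGHT: [bravo, alpha, bravo, charlie]
i=0: L=bravo R=bravo -> agree -> bravo
i=1: L=echo, R=alpha=BASE -> take LEFT -> echo
i=2: L=golf=BASE, R=bravo -> take RIGHT -> bravo
i=3: L=delta, R=charlie=BASE -> take LEFT -> delta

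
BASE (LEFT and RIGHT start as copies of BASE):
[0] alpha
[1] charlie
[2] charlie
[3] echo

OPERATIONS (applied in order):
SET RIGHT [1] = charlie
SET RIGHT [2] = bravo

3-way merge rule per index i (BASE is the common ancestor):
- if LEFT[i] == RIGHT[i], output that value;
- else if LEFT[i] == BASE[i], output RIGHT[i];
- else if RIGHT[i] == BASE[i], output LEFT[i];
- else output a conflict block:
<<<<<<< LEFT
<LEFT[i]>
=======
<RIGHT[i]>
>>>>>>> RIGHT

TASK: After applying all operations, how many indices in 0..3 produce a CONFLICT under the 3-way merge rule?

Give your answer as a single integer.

Final LEFT:  [alpha, charlie, charlie, echo]
Final RIGHT: [alpha, charlie, bravo, echo]
i=0: L=alpha R=alpha -> agree -> alpha
i=1: L=charlie R=charlie -> agree -> charlie
i=2: L=charlie=BASE, R=bravo -> take RIGHT -> bravo
i=3: L=echo R=echo -> agree -> echo
Conflict count: 0

Answer: 0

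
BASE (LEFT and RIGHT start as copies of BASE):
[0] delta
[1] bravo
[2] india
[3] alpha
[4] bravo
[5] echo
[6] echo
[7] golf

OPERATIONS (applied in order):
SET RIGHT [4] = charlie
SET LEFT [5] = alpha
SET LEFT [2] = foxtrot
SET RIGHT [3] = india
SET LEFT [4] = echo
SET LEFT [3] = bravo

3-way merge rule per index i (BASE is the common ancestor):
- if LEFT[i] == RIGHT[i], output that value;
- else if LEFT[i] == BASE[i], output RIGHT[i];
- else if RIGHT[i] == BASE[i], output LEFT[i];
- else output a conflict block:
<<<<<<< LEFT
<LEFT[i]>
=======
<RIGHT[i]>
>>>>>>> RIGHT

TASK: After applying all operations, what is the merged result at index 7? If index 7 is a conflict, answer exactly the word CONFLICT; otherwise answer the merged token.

Answer: golf

Derivation:
Final LEFT:  [delta, bravo, foxtrot, bravo, echo, alpha, echo, golf]
Final RIGHT: [delta, bravo, india, india, charlie, echo, echo, golf]
i=0: L=delta R=delta -> agree -> delta
i=1: L=bravo R=bravo -> agree -> bravo
i=2: L=foxtrot, R=india=BASE -> take LEFT -> foxtrot
i=3: BASE=alpha L=bravo R=india all differ -> CONFLICT
i=4: BASE=bravo L=echo R=charlie all differ -> CONFLICT
i=5: L=alpha, R=echo=BASE -> take LEFT -> alpha
i=6: L=echo R=echo -> agree -> echo
i=7: L=golf R=golf -> agree -> golf
Index 7 -> golf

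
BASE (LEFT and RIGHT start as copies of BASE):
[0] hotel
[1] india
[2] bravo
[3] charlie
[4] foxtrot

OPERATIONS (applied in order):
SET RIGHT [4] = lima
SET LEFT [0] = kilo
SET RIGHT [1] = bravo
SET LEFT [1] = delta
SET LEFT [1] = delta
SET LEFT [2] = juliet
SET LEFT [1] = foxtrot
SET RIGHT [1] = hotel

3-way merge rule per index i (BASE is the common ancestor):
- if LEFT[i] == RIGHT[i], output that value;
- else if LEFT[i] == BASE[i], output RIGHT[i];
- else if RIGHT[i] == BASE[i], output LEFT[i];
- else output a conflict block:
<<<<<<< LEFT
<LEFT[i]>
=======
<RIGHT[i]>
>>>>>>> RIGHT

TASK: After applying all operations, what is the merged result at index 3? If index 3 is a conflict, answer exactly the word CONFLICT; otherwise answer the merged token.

Final LEFT:  [kilo, foxtrot, juliet, charlie, foxtrot]
Final RIGHT: [hotel, hotel, bravo, charlie, lima]
i=0: L=kilo, R=hotel=BASE -> take LEFT -> kilo
i=1: BASE=india L=foxtrot R=hotel all differ -> CONFLICT
i=2: L=juliet, R=bravo=BASE -> take LEFT -> juliet
i=3: L=charlie R=charlie -> agree -> charlie
i=4: L=foxtrot=BASE, R=lima -> take RIGHT -> lima
Index 3 -> charlie

Answer: charlie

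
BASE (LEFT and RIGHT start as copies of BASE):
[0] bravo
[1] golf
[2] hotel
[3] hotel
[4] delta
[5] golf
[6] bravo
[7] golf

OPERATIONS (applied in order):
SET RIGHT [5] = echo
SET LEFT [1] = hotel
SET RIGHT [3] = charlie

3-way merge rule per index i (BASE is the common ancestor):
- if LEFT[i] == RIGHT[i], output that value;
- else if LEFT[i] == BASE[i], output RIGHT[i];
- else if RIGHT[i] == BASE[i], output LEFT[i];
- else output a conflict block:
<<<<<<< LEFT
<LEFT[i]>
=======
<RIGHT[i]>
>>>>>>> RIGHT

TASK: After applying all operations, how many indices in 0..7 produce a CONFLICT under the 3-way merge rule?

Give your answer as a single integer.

Final LEFT:  [bravo, hotel, hotel, hotel, delta, golf, bravo, golf]
Final RIGHT: [bravo, golf, hotel, charlie, delta, echo, bravo, golf]
i=0: L=bravo R=bravo -> agree -> bravo
i=1: L=hotel, R=golf=BASE -> take LEFT -> hotel
i=2: L=hotel R=hotel -> agree -> hotel
i=3: L=hotel=BASE, R=charlie -> take RIGHT -> charlie
i=4: L=delta R=delta -> agree -> delta
i=5: L=golf=BASE, R=echo -> take RIGHT -> echo
i=6: L=bravo R=bravo -> agree -> bravo
i=7: L=golf R=golf -> agree -> golf
Conflict count: 0

Answer: 0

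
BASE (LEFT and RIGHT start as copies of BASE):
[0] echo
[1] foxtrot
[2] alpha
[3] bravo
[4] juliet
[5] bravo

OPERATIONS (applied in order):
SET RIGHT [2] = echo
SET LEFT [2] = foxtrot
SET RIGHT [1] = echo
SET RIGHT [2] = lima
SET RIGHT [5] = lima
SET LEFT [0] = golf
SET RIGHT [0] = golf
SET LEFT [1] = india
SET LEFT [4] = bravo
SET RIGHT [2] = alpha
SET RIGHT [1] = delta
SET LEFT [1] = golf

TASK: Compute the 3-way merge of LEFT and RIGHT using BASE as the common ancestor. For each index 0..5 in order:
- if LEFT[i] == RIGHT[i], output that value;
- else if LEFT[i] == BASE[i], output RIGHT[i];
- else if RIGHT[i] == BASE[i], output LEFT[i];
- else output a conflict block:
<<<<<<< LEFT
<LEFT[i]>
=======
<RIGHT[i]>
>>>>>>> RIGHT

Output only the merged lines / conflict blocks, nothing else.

Final LEFT:  [golf, golf, foxtrot, bravo, bravo, bravo]
Final RIGHT: [golf, delta, alpha, bravo, juliet, lima]
i=0: L=golf R=golf -> agree -> golf
i=1: BASE=foxtrot L=golf R=delta all differ -> CONFLICT
i=2: L=foxtrot, R=alpha=BASE -> take LEFT -> foxtrot
i=3: L=bravo R=bravo -> agree -> bravo
i=4: L=bravo, R=juliet=BASE -> take LEFT -> bravo
i=5: L=bravo=BASE, R=lima -> take RIGHT -> lima

Answer: golf
<<<<<<< LEFT
golf
=======
delta
>>>>>>> RIGHT
foxtrot
bravo
bravo
lima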